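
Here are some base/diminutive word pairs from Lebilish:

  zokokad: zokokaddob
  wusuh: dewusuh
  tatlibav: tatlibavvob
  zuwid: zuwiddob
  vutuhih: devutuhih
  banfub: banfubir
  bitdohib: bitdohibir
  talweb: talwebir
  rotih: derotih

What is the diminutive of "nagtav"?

nagtavvob

wusuh and banfub both have last vowel 'u' yet inflect differently (dewusuh, banfubir), so the last vowel is not what conditions the rule; the final letter is.
"nagtav" ends in -v. The one such stem in the data (tatlibav → tatlibavvob) doubles the final consonant and adds -ob (as do zokokad, zuwid), so the same rule applies.
So nagtav → nagtavvob.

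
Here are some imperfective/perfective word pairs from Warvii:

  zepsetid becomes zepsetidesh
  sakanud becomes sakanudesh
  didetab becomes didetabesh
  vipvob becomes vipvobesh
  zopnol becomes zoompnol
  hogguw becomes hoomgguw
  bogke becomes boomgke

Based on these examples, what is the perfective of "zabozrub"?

zabozrubesh

vipvob and zopnol both have last vowel 'o' yet inflect differently (vipvobesh, zoompnol), so the last vowel is not what conditions the rule; the final letter is.
"zabozrub" ends in -b. The stems ending in -b (didetab → didetabesh, vipvob → vipvobesh) add -esh.
So zabozrub → zabozrubesh.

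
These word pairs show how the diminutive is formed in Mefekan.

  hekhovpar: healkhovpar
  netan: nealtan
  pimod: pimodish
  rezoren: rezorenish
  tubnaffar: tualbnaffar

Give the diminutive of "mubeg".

mubegish

netan and rezoren both end in -n yet inflect differently (nealtan, rezorenish), so the final letter is not what conditions the rule; the last vowel is.
"mubeg" has last vowel 'e'. The one such stem in the data (rezoren → rezorenish) adds -ish, so the same rule applies.
So mubeg → mubegish.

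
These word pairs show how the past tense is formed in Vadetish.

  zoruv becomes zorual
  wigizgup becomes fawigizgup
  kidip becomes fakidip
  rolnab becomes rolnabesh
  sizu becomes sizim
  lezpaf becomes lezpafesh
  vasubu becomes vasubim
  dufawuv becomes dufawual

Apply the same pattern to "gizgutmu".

gizgutmim

wigizgup and vasubu both have last vowel 'u' yet inflect differently (fawigizgup, vasubim), so the last vowel is not what conditions the rule; the final letter is.
"gizgutmu" ends in -u. The stems ending in -u (vasubu → vasubim, sizu → sizim) drop the final letter and add -im.
So gizgutmu → gizgutmim.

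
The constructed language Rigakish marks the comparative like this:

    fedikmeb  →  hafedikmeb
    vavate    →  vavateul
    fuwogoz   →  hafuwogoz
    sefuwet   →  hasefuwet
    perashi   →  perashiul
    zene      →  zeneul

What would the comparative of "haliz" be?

hahaliz

"haliz" ends in a consonant. The stems ending in a consonant (fuwogoz → hafuwogoz, sefuwet → hasefuwet, fedikmeb → hafedikmeb) add the prefix ha-.
The other pattern: stems ending in a vowel add -ul.
So haliz → hahaliz.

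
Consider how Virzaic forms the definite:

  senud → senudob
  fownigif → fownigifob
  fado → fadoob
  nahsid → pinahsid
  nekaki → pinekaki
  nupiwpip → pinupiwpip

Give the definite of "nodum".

nahsid and senud both end in -d yet inflect differently (pinahsid, senudob), so the final letter is not what conditions the rule; the first letter is.
"nodum" begins with n-. The stems beginning with n- (nahsid → pinahsid, nupiwpip → pinupiwpip, nekaki → pinekaki) add the prefix pi-.
The other pattern: stems beginning with f- or s- add -ob.
So nodum → pinodum.

pinodum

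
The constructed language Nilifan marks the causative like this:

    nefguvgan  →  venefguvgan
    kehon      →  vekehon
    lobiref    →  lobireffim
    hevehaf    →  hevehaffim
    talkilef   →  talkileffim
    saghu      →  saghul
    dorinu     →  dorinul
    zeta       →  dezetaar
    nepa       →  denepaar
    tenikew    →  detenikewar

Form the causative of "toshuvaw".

detoshuvawar

"toshuvaw" ends in -w. The one such stem in the data (tenikew → detenikewar) adds de- … -ar around the stem, so the same rule applies.
So toshuvaw → detoshuvawar.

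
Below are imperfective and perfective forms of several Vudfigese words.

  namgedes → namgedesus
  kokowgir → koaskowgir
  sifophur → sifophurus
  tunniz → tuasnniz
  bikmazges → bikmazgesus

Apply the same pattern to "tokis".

kokowgir and sifophur both end in -r yet inflect differently (koaskowgir, sifophurus), so the final letter is not what conditions the rule; the last vowel is.
"tokis" has last vowel 'i'. The stems whose last vowel is 'i' (tunniz → tuasnniz, kokowgir → koaskowgir) insert -as- after the first vowel.
The other pattern: stems whose last vowel is 'e' or 'u' add -us.
So tokis → toaskis.

toaskis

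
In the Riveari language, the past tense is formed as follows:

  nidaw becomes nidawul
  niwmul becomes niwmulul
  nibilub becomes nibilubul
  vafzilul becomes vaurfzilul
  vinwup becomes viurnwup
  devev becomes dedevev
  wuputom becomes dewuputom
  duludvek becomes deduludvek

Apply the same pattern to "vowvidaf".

"vowvidaf" begins with v-. The stems beginning with v- (vafzilul → vaurfzilul, vinwup → viurnwup) insert -ur- after the first vowel.
So vowvidaf → vourwvidaf.

vourwvidaf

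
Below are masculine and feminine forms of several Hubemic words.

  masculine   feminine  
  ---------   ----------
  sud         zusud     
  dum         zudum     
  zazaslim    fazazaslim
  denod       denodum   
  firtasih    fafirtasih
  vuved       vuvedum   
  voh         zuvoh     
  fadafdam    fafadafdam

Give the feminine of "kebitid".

sud and vuved both end in -d yet inflect differently (zusud, vuvedum), so the final letter is not what conditions the rule; the number of vowels is.
"kebitid" has 3 vowels. The stems with 3 vowels (zazaslim → fazazaslim, firtasih → fafirtasih, fadafdam → fafadafdam) add the prefix fa-.
The other patterns: stems with 1 vowel add the prefix zu-; stems with 2 vowels add -um.
So kebitid → fakebitid.

fakebitid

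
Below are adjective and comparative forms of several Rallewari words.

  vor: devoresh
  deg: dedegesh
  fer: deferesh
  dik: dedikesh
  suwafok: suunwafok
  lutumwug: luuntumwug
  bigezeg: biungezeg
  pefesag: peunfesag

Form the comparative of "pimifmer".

"pimifmer" has 3 vowels. The stems with 3 vowels (suwafok → suunwafok, lutumwug → luuntumwug, bigezeg → biungezeg) insert -un- after the first vowel.
So pimifmer → piunmifmer.

piunmifmer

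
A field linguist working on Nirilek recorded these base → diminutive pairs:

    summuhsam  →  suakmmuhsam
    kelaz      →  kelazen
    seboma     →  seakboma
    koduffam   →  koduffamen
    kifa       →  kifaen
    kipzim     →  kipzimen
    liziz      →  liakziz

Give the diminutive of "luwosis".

kipzim and summuhsam both end in -m yet inflect differently (kipzimen, suakmmuhsam), so the final letter is not what conditions the rule; the first letter is.
"luwosis" begins with l-. The one such stem in the data (liziz → liakziz) inserts -ak- after the first vowel (as do summuhsam, seboma), so the same rule applies.
So luwosis → luakwosis.

luakwosis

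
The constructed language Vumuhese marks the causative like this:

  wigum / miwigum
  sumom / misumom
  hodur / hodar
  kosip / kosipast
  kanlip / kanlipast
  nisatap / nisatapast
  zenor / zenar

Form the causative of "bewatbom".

mibewatbom

sumom and zenor both have last vowel 'o' yet inflect differently (misumom, zenar), so the last vowel is not what conditions the rule; the final letter is.
"bewatbom" ends in -m. The stems ending in -m (sumom → misumom, wigum → miwigum) add the prefix mi-.
So bewatbom → mibewatbom.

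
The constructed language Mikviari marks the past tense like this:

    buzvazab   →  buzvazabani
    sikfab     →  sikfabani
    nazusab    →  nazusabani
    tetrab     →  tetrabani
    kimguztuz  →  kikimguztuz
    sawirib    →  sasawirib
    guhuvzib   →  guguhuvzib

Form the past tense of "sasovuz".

buzvazab and sawirib both end in -b yet inflect differently (buzvazabani, sasawirib), so the final letter is not what conditions the rule; the last vowel is.
"sasovuz" has last vowel 'u'. The one such stem in the data (kimguztuz → kikimguztuz) repeats the first consonant+vowel as a prefix (as do sawirib, guhuvzib), so the same rule applies.
So sasovuz → sasasovuz.

sasasovuz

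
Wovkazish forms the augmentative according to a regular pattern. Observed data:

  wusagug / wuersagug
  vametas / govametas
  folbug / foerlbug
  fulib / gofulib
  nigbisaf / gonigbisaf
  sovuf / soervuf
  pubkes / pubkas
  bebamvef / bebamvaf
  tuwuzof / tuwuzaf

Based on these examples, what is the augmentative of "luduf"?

sovuf and bebamvef both end in -f yet inflect differently (soervuf, bebamvaf), so the final letter is not what conditions the rule; the last vowel is.
"luduf" has last vowel 'u'. The stems whose last vowel is 'u' (wusagug → wuersagug, sovuf → soervuf, folbug → foerlbug) insert -er- after the first vowel.
The other patterns: stems whose last vowel is 'e' or 'o' change the last vowel to 'a'; stems whose last vowel is 'a' or 'i' add the prefix go-.
So luduf → luerduf.

luerduf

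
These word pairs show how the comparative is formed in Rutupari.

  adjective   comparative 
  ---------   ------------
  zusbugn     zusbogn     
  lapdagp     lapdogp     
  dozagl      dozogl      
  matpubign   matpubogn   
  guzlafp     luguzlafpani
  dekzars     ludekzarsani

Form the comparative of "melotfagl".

melotfogl

lapdagp and guzlafp both end in -p yet inflect differently (lapdogp, luguzlafpani), so the final letter is not what conditions the rule; the second-to-last letter is.
"melotfagl" has second-to-last letter 'g'. The stems whose second-to-last letter is 'g' (zusbugn → zusbogn, lapdagp → lapdogp, dozagl → dozogl) change the last vowel to 'o'.
So melotfagl → melotfogl.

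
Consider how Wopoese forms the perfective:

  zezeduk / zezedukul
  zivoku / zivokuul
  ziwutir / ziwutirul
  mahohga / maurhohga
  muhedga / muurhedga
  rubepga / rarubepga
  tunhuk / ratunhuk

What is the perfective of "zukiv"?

mahohga and rubepga both end in -a yet inflect differently (maurhohga, rarubepga), so the final letter is not what conditions the rule; the first letter is.
"zukiv" begins with z-. The stems beginning with z- (zezeduk → zezedukul, zivoku → zivokuul, ziwutir → ziwutirul) add -ul.
So zukiv → zukivul.

zukivul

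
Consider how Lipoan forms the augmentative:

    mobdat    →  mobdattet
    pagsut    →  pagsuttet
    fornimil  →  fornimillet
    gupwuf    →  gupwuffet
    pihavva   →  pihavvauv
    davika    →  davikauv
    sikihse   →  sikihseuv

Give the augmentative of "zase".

zaseuv

mobdat and pihavva both have last vowel 'a' yet inflect differently (mobdattet, pihavvauv), so the last vowel is not what conditions the rule; whether the stem ends in a vowel or a consonant is.
"zase" ends in a vowel. The stems ending in a vowel (pihavva → pihavvauv, davika → davikauv, sikihse → sikihseuv) add -uv.
So zase → zaseuv.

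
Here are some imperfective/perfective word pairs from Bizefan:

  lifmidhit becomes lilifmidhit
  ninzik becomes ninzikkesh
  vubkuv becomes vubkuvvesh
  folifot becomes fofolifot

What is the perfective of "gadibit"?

gagadibit

lifmidhit and ninzik both have last vowel 'i' yet inflect differently (lilifmidhit, ninzikkesh), so the last vowel is not what conditions the rule; the final letter is.
"gadibit" ends in -t. The stems ending in -t (lifmidhit → lilifmidhit, folifot → fofolifot) repeat the first consonant+vowel as a prefix.
The other pattern: stems ending in -k or -v double the final consonant and add -esh.
So gadibit → gagadibit.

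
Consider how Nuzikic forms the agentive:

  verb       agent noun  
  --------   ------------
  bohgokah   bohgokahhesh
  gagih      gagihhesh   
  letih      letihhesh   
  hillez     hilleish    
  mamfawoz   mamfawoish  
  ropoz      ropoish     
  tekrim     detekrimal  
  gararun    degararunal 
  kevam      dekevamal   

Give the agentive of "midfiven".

demidfivenal

"midfiven" ends in -n. The one such stem in the data (gararun → degararunal) adds de- … -al around the stem, so the same rule applies.
So midfiven → demidfivenal.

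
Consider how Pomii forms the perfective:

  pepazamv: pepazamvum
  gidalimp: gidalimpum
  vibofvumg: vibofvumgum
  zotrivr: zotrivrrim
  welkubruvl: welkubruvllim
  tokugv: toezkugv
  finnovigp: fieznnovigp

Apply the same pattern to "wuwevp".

"wuwevp" has second-to-last letter 'v'. The stems whose second-to-last letter is 'v' (zotrivr → zotrivrrim, welkubruvl → welkubruvllim) double the final consonant and add -im.
The other patterns: stems whose second-to-last letter is 'm' add -um; stems whose second-to-last letter is 'g' insert -ez- after the first vowel.
So wuwevp → wuwevppim.

wuwevppim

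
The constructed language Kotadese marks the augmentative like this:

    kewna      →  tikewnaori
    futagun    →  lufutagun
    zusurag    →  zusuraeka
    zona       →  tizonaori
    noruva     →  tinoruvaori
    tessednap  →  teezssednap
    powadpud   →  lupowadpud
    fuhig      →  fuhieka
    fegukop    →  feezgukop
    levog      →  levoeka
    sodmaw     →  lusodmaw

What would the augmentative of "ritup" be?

noruva and tessednap both have last vowel 'a' yet inflect differently (tinoruvaori, teezssednap), so the last vowel is not what conditions the rule; the final letter is.
"ritup" ends in -p. The stems ending in -p (tessednap → teezssednap, fegukop → feezgukop) insert -ez- after the first vowel.
The other patterns: stems ending in -a add ti- … -ori around the stem; stems ending in -g drop the final letter and add -eka; stems ending in -d, -n or -w add the prefix lu-.
So ritup → rieztup.

rieztup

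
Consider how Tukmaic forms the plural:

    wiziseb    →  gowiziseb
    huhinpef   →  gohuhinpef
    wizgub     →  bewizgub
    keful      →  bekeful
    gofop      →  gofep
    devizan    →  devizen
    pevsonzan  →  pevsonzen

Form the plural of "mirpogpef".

"mirpogpef" has last vowel 'e'. The stems whose last vowel is 'e' (wiziseb → gowiziseb, huhinpef → gohuhinpef) add the prefix go-.
So mirpogpef → gomirpogpef.

gomirpogpef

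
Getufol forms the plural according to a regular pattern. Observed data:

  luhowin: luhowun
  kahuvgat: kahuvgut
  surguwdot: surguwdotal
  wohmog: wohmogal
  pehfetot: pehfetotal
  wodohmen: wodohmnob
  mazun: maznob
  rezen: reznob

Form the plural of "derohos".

derohosal

kahuvgat and surguwdot both end in -t yet inflect differently (kahuvgut, surguwdotal), so the final letter is not what conditions the rule; the last vowel is.
"derohos" has last vowel 'o'. The stems whose last vowel is 'o' (surguwdot → surguwdotal, wohmog → wohmogal, pehfetot → pehfetotal) add -al.
So derohos → derohosal.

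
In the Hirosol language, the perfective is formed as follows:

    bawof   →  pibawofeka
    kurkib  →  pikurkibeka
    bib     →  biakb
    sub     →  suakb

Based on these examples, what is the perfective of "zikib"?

pizikibeka

"zikib" has 2 vowels. The stems with 2 vowels (bawof → pibawofeka, kurkib → pikurkibeka) add pi- … -eka around the stem.
So zikib → pizikibeka.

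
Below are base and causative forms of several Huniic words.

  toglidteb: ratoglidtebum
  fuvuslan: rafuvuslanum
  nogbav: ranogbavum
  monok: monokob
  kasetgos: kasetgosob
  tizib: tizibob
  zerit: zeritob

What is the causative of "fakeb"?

rafakebum

toglidteb and tizib both end in -b yet inflect differently (ratoglidtebum, tizibob), so the final letter is not what conditions the rule; the last vowel is.
"fakeb" has last vowel 'e'. The one such stem in the data (toglidteb → ratoglidtebum) adds ra- … -um around the stem, so the same rule applies.
The other pattern: stems whose last vowel is 'i' or 'o' add -ob.
So fakeb → rafakebum.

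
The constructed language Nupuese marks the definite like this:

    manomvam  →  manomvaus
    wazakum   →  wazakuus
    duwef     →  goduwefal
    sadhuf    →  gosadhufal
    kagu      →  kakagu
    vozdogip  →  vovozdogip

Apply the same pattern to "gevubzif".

wazakum and sadhuf both have last vowel 'u' yet inflect differently (wazakuus, gosadhufal), so the last vowel is not what conditions the rule; the final letter is.
"gevubzif" ends in -f. The stems ending in -f (duwef → goduwefal, sadhuf → gosadhufal) add go- … -al around the stem.
The other patterns: stems ending in -m drop the final letter and add -us; stems ending in -p or -u repeat the first consonant+vowel as a prefix.
So gevubzif → gogevubzifal.

gogevubzifal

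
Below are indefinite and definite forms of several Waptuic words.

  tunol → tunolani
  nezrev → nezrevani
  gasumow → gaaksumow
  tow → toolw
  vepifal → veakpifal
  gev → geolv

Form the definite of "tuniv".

"tuniv" has 2 vowels. The stems with 2 vowels (tunol → tunolani, nezrev → nezrevani) add -ani.
The other patterns: stems with 1 vowel insert -ol- after the first vowel; stems with 3 vowels insert -ak- after the first vowel.
So tuniv → tunivani.

tunivani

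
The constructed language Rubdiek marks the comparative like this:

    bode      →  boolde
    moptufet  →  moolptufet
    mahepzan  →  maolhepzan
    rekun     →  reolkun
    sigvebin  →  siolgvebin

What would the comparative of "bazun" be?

Every pair shown (bode → boolde, moptufet → moolptufet, mahepzan → maolhepzan, …) follows the same rule: insert -ol- after the first vowel.
So bazun → baolzun.

baolzun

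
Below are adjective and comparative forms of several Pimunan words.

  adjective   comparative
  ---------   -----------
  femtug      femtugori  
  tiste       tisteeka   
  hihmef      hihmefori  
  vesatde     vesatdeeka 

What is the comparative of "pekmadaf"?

hihmef and vesatde both have last vowel 'e' yet inflect differently (hihmefori, vesatdeeka), so the last vowel is not what conditions the rule; whether the stem ends in a vowel or a consonant is.
"pekmadaf" ends in a consonant. The stems ending in a consonant (femtug → femtugori, hihmef → hihmefori) add -ori.
The other pattern: stems ending in a vowel add -eka.
So pekmadaf → pekmadafori.

pekmadafori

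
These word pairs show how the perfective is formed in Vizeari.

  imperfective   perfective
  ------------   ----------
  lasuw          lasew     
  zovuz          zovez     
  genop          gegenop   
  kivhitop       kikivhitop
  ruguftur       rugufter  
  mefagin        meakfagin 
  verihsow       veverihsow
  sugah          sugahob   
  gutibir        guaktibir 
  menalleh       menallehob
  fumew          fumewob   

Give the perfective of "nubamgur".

nubamger

fumew and lasuw both end in -w yet inflect differently (fumewob, lasew), so the final letter is not what conditions the rule; the last vowel is.
"nubamgur" has last vowel 'u'. The stems whose last vowel is 'u' (ruguftur → rugufter, lasuw → lasew, zovuz → zovez) change the last vowel to 'e'.
The other patterns: stems whose last vowel is 'a' or 'e' add -ob; stems whose last vowel is 'i' insert -ak- after the first vowel; stems whose last vowel is 'o' repeat the first consonant+vowel as a prefix.
So nubamgur → nubamger.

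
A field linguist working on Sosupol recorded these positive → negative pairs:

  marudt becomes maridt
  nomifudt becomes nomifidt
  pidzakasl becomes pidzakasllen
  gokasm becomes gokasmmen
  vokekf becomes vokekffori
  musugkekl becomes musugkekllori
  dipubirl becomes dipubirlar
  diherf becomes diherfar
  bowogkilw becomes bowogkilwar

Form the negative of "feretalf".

pidzakasl and musugkekl both end in -l yet inflect differently (pidzakasllen, musugkekllori), so the final letter is not what conditions the rule; the second-to-last letter is.
"feretalf" has second-to-last letter 'l'. The one such stem in the data (bowogkilw → bowogkilwar) adds -ar, so the same rule applies.
The other patterns: stems whose second-to-last letter is 'd' change the last vowel to 'i'; stems whose second-to-last letter is 's' double the final consonant and add -en; stems whose second-to-last letter is 'k' double the final consonant and add -ori.
So feretalf → feretalfar.

feretalfar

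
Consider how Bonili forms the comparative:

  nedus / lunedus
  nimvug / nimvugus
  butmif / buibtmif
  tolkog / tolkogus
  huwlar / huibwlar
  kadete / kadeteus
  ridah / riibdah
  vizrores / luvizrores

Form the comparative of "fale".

faleus

vizrores and kadete both have last vowel 'e' yet inflect differently (luvizrores, kadeteus), so the last vowel is not what conditions the rule; the final letter is.
"fale" ends in -e. The one such stem in the data (kadete → kadeteus) adds -us, so the same rule applies.
So fale → faleus.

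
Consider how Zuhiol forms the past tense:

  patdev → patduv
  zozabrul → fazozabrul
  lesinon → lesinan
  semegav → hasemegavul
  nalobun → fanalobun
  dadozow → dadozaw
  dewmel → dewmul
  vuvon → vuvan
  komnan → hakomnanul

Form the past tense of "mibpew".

mibpuw

"mibpew" has last vowel 'e'. The stems whose last vowel is 'e' (patdev → patduv, dewmel → dewmul) change the last vowel to 'u'.
So mibpew → mibpuw.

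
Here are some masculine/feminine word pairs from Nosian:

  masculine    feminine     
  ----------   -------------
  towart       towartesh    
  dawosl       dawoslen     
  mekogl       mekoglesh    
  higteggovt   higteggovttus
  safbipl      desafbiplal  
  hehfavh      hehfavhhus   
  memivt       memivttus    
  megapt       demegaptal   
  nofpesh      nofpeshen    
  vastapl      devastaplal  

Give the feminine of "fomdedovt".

"fomdedovt" has second-to-last letter 'v'. The stems whose second-to-last letter is 'v' (higteggovt → higteggovttus, memivt → memivttus, hehfavh → hehfavhhus) double the final consonant and add -us.
The other patterns: stems whose second-to-last letter is 's' add -en; stems whose second-to-last letter is 'p' add de- … -al around the stem; stems whose second-to-last letter is 'g' or 'r' add -esh.
So fomdedovt → fomdedovttus.

fomdedovttus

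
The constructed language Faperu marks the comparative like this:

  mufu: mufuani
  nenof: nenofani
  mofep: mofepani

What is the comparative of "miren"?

mirenani

Every pair shown (mufu → mufuani, nenof → nenofani, mofep → mofepani) follows the same rule: add -ani.
So miren → mirenani.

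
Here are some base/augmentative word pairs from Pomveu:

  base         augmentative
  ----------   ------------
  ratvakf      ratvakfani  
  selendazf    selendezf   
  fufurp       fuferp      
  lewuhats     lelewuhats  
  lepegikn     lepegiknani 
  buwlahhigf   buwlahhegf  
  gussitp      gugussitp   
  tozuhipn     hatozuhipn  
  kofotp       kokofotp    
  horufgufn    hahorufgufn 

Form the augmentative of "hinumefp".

hahinumefp

lepegikn and tozuhipn both end in -n yet inflect differently (lepegiknani, hatozuhipn), so the final letter is not what conditions the rule; the second-to-last letter is.
"hinumefp" has second-to-last letter 'f'. The one such stem in the data (horufgufn → hahorufgufn) adds the prefix ha-, so the same rule applies.
The other patterns: stems whose second-to-last letter is 'k' add -ani; stems whose second-to-last letter is 't' repeat the first consonant+vowel as a prefix; stems whose second-to-last letter is 'g', 'r' or 'z' change the last vowel to 'e'.
So hinumefp → hahinumefp.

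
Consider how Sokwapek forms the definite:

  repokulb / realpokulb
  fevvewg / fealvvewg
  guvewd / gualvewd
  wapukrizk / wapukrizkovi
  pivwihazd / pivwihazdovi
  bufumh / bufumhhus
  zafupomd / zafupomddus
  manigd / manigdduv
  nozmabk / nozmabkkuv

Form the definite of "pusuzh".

guvewd and pivwihazd both end in -d yet inflect differently (gualvewd, pivwihazdovi), so the final letter is not what conditions the rule; the second-to-last letter is.
"pusuzh" has second-to-last letter 'z'. The stems whose second-to-last letter is 'z' (wapukrizk → wapukrizkovi, pivwihazd → pivwihazdovi) add -ovi.
So pusuzh → pusuzhovi.

pusuzhovi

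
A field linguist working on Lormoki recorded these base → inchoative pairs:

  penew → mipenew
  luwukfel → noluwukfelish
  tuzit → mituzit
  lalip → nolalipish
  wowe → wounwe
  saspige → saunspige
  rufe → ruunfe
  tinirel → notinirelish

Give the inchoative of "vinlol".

novinlolish

rufe and penew both have last vowel 'e' yet inflect differently (ruunfe, mipenew), so the last vowel is not what conditions the rule; the final letter is.
"vinlol" ends in -l. The stems ending in -l (luwukfel → noluwukfelish, tinirel → notinirelish) add no- … -ish around the stem.
The other patterns: stems ending in -e insert -un- after the first vowel; stems ending in -t or -w add the prefix mi-.
So vinlol → novinlolish.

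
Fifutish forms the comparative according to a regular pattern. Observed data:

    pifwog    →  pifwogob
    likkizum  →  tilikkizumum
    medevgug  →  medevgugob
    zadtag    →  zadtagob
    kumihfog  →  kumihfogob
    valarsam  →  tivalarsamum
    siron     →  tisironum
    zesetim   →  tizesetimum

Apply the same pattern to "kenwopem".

tikenwopemum

pifwog and siron both have last vowel 'o' yet inflect differently (pifwogob, tisironum), so the last vowel is not what conditions the rule; the final letter is.
"kenwopem" ends in -m. The stems ending in -m (zesetim → tizesetimum, likkizum → tilikkizumum, valarsam → tivalarsamum) add ti- … -um around the stem.
The other pattern: stems ending in -g add -ob.
So kenwopem → tikenwopemum.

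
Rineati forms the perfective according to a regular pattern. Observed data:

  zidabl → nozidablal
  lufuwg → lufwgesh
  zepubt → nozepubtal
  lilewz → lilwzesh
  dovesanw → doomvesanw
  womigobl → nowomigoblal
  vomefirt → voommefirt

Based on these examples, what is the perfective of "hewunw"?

heomwunw

"hewunw" has second-to-last letter 'n'. The one such stem in the data (dovesanw → doomvesanw) inserts -om- after the first vowel (as does vomefirt), so the same rule applies.
The other patterns: stems whose second-to-last letter is 'w' delete the last vowel and add -esh; stems whose second-to-last letter is 'b' add no- … -al around the stem.
So hewunw → heomwunw.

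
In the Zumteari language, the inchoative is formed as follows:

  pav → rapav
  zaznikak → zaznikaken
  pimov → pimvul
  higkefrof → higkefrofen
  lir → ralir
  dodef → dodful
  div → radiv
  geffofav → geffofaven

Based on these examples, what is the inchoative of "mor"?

pav and pimov both end in -v yet inflect differently (rapav, pimvul), so the final letter is not what conditions the rule; the number of vowels is.
"mor" has 1 vowel. The stems with 1 vowel (pav → rapav, lir → ralir, div → radiv) add the prefix ra-.
The other patterns: stems with 2 vowels delete the last vowel and add -ul; stems with 3 vowels add -en.
So mor → ramor.

ramor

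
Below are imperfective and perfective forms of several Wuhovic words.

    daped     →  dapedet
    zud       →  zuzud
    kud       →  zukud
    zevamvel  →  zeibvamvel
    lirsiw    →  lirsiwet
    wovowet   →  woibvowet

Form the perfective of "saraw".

"saraw" has 2 vowels. The stems with 2 vowels (daped → dapedet, lirsiw → lirsiwet) add -et.
The other patterns: stems with 1 vowel add the prefix zu-; stems with 3 vowels insert -ib- after the first vowel.
So saraw → sarawet.

sarawet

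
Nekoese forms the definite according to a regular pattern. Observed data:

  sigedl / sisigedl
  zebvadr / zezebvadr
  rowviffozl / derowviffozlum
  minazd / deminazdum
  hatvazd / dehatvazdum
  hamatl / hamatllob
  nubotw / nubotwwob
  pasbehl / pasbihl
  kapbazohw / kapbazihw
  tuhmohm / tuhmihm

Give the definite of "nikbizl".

denikbizlum

sigedl and rowviffozl both end in -l yet inflect differently (sisigedl, derowviffozlum), so the final letter is not what conditions the rule; the second-to-last letter is.
"nikbizl" has second-to-last letter 'z'. The stems whose second-to-last letter is 'z' (rowviffozl → derowviffozlum, minazd → deminazdum, hatvazd → dehatvazdum) add de- … -um around the stem.
So nikbizl → denikbizlum.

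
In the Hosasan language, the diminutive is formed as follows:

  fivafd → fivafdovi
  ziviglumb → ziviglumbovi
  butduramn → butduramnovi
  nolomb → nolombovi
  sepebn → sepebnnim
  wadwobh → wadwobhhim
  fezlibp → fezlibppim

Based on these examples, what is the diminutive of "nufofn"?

butduramn and sepebn both end in -n yet inflect differently (butduramnovi, sepebnnim), so the final letter is not what conditions the rule; the second-to-last letter is.
"nufofn" has second-to-last letter 'f'. The one such stem in the data (fivafd → fivafdovi) adds -ovi, so the same rule applies.
So nufofn → nufofnovi.

nufofnovi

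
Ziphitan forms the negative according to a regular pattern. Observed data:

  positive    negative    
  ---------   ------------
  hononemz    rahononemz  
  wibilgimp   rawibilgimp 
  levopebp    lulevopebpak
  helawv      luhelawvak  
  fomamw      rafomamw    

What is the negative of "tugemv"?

wibilgimp and levopebp both end in -p yet inflect differently (rawibilgimp, lulevopebpak), so the final letter is not what conditions the rule; the second-to-last letter is.
"tugemv" has second-to-last letter 'm'. The stems whose second-to-last letter is 'm' (hononemz → rahononemz, fomamw → rafomamw, wibilgimp → rawibilgimp) add the prefix ra-.
The other pattern: stems whose second-to-last letter is 'b' or 'w' add lu- … -ak around the stem.
So tugemv → ratugemv.

ratugemv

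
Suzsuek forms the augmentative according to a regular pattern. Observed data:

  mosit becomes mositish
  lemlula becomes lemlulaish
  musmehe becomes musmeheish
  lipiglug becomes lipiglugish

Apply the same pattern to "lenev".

lenevish

Every pair shown (mosit → mositish, lemlula → lemlulaish, musmehe → musmeheish, …) follows the same rule: add -ish.
So lenev → lenevish.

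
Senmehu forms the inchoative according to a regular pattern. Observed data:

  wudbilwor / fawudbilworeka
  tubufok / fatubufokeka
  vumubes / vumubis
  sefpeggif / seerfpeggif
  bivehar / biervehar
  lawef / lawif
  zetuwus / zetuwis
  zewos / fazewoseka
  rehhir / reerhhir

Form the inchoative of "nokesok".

fanokesokeka

zewos and zetuwus both end in -s yet inflect differently (fazewoseka, zetuwis), so the final letter is not what conditions the rule; the last vowel is.
"nokesok" has last vowel 'o'. The stems whose last vowel is 'o' (wudbilwor → fawudbilworeka, zewos → fazewoseka, tubufok → fatubufokeka) add fa- … -eka around the stem.
So nokesok → fanokesokeka.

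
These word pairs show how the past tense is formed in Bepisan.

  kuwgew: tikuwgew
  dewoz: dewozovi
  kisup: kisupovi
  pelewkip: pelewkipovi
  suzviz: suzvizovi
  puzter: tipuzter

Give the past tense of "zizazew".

tizizazew

pelewkip and puzter both begin with p- yet inflect differently (pelewkipovi, tipuzter), so the first letter is not what conditions the rule; the final letter is.
"zizazew" ends in -w. The one such stem in the data (kuwgew → tikuwgew) adds the prefix ti-, so the same rule applies.
So zizazew → tizizazew.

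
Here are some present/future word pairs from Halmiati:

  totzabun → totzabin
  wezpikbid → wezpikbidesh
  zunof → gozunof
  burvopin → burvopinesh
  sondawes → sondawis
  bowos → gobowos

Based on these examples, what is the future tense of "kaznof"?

bowos and sondawes both end in -s yet inflect differently (gobowos, sondawis), so the final letter is not what conditions the rule; the last vowel is.
"kaznof" has last vowel 'o'. The stems whose last vowel is 'o' (bowos → gobowos, zunof → gozunof) add the prefix go-.
So kaznof → gokaznof.

gokaznof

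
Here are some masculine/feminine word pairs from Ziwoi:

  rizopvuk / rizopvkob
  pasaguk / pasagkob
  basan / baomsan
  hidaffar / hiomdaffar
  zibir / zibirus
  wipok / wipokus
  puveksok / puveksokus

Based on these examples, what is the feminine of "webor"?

hidaffar and zibir both end in -r yet inflect differently (hiomdaffar, zibirus), so the final letter is not what conditions the rule; the last vowel is.
"webor" has last vowel 'o'. The stems whose last vowel is 'o' (wipok → wipokus, puveksok → puveksokus) add -us.
So webor → weborus.

weborus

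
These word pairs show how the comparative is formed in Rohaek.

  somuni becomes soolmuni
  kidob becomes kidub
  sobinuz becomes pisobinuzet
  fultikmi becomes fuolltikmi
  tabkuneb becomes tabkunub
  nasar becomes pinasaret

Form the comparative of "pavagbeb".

"pavagbeb" ends in -b. The stems ending in -b (tabkuneb → tabkunub, kidob → kidub) change the last vowel to 'u'.
So pavagbeb → pavagbub.

pavagbub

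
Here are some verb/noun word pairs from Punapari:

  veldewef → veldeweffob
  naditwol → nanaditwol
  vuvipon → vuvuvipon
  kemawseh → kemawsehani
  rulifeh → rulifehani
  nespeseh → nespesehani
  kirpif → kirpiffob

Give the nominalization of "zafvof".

veldewef and kemawseh both have last vowel 'e' yet inflect differently (veldeweffob, kemawsehani), so the last vowel is not what conditions the rule; the final letter is.
"zafvof" ends in -f. The stems ending in -f (veldewef → veldeweffob, kirpif → kirpiffob) double the final consonant and add -ob.
The other patterns: stems ending in -h add -ani; stems ending in -l or -n repeat the first consonant+vowel as a prefix.
So zafvof → zafvoffob.

zafvoffob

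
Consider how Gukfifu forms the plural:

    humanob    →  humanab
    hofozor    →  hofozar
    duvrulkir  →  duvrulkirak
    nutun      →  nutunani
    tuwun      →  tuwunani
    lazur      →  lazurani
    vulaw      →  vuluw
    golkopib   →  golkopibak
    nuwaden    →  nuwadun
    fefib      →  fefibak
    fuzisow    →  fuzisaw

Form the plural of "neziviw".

hofozor and lazur both end in -r yet inflect differently (hofozar, lazurani), so the final letter is not what conditions the rule; the last vowel is.
"neziviw" has last vowel 'i'. The stems whose last vowel is 'i' (golkopib → golkopibak, fefib → fefibak, duvrulkir → duvrulkirak) add -ak.
So neziviw → neziviwak.

neziviwak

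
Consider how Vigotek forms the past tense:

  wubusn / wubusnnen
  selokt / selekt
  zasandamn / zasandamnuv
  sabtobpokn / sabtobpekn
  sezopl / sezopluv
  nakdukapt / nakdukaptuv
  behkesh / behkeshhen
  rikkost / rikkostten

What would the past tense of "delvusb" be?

delvusbben

zasandamn and sabtobpokn both end in -n yet inflect differently (zasandamnuv, sabtobpekn), so the final letter is not what conditions the rule; the second-to-last letter is.
"delvusb" has second-to-last letter 's'. The stems whose second-to-last letter is 's' (wubusn → wubusnnen, behkesh → behkeshhen, rikkost → rikkostten) double the final consonant and add -en.
So delvusb → delvusbben.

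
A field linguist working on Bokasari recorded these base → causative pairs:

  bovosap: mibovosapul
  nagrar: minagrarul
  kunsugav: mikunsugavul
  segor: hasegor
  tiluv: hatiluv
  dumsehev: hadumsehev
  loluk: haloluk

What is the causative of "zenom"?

hazenom

"zenom" has last vowel 'o'. The one such stem in the data (segor → hasegor) adds the prefix ha-, so the same rule applies.
The other pattern: stems whose last vowel is 'a' add mi- … -ul around the stem.
So zenom → hazenom.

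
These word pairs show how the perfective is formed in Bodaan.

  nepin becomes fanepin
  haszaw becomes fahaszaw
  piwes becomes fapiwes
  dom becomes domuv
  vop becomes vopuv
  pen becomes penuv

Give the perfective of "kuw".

"kuw" has 1 vowel. The stems with 1 vowel (dom → domuv, vop → vopuv, pen → penuv) add -uv.
So kuw → kuwuv.

kuwuv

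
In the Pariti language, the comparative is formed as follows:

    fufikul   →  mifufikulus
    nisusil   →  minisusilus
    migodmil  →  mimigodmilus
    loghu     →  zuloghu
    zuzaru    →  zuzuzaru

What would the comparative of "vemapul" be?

mivemapulus

fufikul and loghu both have last vowel 'u' yet inflect differently (mifufikulus, zuloghu), so the last vowel is not what conditions the rule; whether the stem ends in a vowel or a consonant is.
"vemapul" ends in a consonant. The stems ending in a consonant (fufikul → mifufikulus, nisusil → minisusilus, migodmil → mimigodmilus) add mi- … -us around the stem.
The other pattern: stems ending in a vowel add the prefix zu-.
So vemapul → mivemapulus.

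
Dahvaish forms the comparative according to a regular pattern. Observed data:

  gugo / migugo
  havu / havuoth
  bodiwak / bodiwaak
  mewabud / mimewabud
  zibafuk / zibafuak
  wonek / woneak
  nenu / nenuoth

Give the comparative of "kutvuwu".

havu and zibafuk both have last vowel 'u' yet inflect differently (havuoth, zibafuak), so the last vowel is not what conditions the rule; the final letter is.
"kutvuwu" ends in -u. The stems ending in -u (havu → havuoth, nenu → nenuoth) add -oth.
The other patterns: stems ending in -k drop the final letter and add -ak; stems ending in -d or -o add the prefix mi-.
So kutvuwu → kutvuwuoth.

kutvuwuoth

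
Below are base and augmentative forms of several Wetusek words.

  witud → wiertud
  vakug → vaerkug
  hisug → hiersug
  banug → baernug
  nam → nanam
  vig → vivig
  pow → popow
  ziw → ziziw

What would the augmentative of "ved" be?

"ved" has 1 vowel. The stems with 1 vowel (nam → nanam, vig → vivig, pow → popow) repeat the first consonant+vowel as a prefix.
The other pattern: stems with 2 vowels insert -er- after the first vowel.
So ved → veved.

veved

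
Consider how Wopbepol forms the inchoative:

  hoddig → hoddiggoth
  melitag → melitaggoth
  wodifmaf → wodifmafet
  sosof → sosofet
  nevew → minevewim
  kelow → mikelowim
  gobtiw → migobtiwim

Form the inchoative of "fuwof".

fuwofet

melitag and wodifmaf both have last vowel 'a' yet inflect differently (melitaggoth, wodifmafet), so the last vowel is not what conditions the rule; the final letter is.
"fuwof" ends in -f. The stems ending in -f (wodifmaf → wodifmafet, sosof → sosofet) add -et.
So fuwof → fuwofet.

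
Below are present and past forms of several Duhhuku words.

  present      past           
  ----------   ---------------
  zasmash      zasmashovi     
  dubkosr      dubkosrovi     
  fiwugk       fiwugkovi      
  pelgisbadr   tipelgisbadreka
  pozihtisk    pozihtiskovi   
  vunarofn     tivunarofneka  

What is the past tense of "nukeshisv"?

dubkosr and pelgisbadr both end in -r yet inflect differently (dubkosrovi, tipelgisbadreka), so the final letter is not what conditions the rule; the second-to-last letter is.
"nukeshisv" has second-to-last letter 's'. The stems whose second-to-last letter is 's' (pozihtisk → pozihtiskovi, zasmash → zasmashovi, dubkosr → dubkosrovi) add -ovi.
So nukeshisv → nukeshisvovi.

nukeshisvovi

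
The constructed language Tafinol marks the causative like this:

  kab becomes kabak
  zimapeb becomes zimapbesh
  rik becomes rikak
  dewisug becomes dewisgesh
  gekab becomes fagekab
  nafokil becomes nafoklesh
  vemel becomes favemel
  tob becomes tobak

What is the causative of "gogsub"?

tob and gekab both end in -b yet inflect differently (tobak, fagekab), so the final letter is not what conditions the rule; the number of vowels is.
"gogsub" has 2 vowels. The stems with 2 vowels (gekab → fagekab, vemel → favemel) add the prefix fa-.
So gogsub → fagogsub.

fagogsub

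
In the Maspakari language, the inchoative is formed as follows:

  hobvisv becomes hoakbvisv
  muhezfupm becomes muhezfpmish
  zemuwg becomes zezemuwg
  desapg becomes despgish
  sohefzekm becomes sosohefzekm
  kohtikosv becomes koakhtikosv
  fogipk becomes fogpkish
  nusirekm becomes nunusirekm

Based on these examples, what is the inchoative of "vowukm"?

vovowukm

muhezfupm and nusirekm both end in -m yet inflect differently (muhezfpmish, nunusirekm), so the final letter is not what conditions the rule; the second-to-last letter is.
"vowukm" has second-to-last letter 'k'. The stems whose second-to-last letter is 'k' (nusirekm → nunusirekm, sohefzekm → sosohefzekm) repeat the first consonant+vowel as a prefix.
So vowukm → vovowukm.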